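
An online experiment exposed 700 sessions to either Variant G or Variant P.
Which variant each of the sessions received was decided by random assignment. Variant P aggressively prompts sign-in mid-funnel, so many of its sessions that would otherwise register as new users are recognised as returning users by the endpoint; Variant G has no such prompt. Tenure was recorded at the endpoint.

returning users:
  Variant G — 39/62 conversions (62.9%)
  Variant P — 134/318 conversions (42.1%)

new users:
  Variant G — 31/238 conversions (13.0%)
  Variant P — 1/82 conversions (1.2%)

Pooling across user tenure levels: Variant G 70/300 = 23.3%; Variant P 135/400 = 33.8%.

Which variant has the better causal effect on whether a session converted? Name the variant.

The distribution of user tenure is itself part of what the variant does — it is an intermediate outcome. Holding it fixed would remove that part of the effect; the total effect is the pooled difference.
Pooled: Variant G 23.3% vs Variant P 33.8%; Variant P is higher overall.

Variant P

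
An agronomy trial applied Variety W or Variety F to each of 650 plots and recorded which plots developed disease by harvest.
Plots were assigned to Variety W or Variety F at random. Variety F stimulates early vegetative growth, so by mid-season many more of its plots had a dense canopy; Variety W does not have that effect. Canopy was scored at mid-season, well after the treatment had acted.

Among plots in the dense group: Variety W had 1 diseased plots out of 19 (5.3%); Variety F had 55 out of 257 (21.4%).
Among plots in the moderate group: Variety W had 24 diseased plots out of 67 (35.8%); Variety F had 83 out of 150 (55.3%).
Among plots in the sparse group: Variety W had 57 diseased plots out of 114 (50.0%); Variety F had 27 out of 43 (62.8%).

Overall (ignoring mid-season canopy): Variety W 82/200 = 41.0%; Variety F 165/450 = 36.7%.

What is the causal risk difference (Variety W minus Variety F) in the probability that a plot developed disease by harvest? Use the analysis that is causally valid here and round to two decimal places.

The stratified and pooled comparisons disagree (Variety W wins within each mid-season canopy; Variety F wins overall), so the answer turns on the causal role of mid-season canopy.
Mid-season canopy here is a post-treatment variable shaped by the variety; conditioning on it would introduce bias rather than remove it. The overall comparison is the causal one.
The causal difference is the pooled difference: 0.410 − 0.367 = +0.043.

+0.04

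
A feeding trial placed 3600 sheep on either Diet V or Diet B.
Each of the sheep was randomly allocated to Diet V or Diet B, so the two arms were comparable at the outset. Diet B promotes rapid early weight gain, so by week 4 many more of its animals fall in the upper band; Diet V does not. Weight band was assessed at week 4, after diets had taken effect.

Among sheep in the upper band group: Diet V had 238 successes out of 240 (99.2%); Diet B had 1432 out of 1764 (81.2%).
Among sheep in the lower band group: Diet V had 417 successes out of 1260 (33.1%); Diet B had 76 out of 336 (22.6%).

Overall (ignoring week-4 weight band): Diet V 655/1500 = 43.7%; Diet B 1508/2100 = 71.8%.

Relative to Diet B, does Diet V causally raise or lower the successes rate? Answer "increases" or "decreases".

decreases

Diet V is higher inside every week-4 weight band stratum but Diet B is higher in aggregate. Whether to stratify depends on how week-4 weight band relates to the diet.
Week-4 weight band is downstream of the diet. One should not condition on a consequence of treatment, so the overall rates are the right comparison.
Pooled: Diet V 43.7% vs Diet B 71.8%; Diet B is higher overall.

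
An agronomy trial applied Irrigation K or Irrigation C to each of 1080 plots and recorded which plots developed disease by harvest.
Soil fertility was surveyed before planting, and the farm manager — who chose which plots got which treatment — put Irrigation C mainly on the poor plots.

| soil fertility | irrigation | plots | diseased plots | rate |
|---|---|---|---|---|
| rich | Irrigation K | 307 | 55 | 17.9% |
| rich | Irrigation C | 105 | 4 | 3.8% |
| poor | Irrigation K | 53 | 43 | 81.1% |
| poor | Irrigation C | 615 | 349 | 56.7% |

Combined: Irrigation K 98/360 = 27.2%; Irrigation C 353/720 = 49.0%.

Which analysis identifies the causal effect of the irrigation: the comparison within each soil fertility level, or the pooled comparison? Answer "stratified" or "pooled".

stratified

Soil fertility differs across irrigations for reasons unrelated to any effect of the irrigation itself, and it separately predicts the outcome — a classic confounder. We must compare within soil fertility levels.
Within each level — rich: 17.9% vs 3.8%; poor: 81.1% vs 56.7% — Irrigation C is lower every time.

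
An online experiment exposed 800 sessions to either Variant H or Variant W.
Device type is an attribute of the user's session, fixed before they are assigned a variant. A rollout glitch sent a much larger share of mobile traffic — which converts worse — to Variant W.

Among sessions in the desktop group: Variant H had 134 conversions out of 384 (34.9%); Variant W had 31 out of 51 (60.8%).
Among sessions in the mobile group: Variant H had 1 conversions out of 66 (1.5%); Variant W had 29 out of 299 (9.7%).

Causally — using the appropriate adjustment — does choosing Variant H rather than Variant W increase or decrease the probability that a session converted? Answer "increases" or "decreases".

decreases

The stratified and pooled comparisons disagree (Variant W wins within each device type; Variant H wins overall), so the answer turns on the causal role of device type.
Device type differs across variants for reasons unrelated to any effect of the variant itself, and it separately predicts the outcome — a classic confounder. We must compare within device type levels.
Within each level — desktop: 34.9% vs 60.8%; mobile: 1.5% vs 9.7% — Variant W is higher every time.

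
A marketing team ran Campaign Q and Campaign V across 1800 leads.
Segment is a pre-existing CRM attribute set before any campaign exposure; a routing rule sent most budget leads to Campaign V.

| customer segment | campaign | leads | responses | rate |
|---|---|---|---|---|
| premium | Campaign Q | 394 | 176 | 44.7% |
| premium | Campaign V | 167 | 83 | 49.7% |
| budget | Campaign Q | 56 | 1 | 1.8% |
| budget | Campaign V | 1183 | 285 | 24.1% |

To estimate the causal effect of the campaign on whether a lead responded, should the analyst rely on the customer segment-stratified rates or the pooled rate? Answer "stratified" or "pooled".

stratified

Here customer segment is a common cause — it drives both which campaign a case falls under and the outcome. The crude comparison mixes populations; the stratum-specific rates are the causally relevant ones.
Within each level — premium: 44.7% vs 49.7%; budget: 1.8% vs 24.1% — Campaign V is higher every time.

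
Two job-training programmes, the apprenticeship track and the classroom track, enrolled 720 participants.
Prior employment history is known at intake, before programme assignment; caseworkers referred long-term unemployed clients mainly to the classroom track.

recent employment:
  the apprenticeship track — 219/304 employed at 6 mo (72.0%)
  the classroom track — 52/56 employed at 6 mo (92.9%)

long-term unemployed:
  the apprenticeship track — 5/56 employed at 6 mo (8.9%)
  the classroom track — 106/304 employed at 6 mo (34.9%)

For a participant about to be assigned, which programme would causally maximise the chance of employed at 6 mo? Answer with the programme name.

Nothing the programme does changes prior employment history; the imbalance is an allocation artefact. With prior employment history also predicting the outcome, the pooled figure is confounded, and the within-stratum comparison is the causal one.
Within each level — recent employment: 72.0% vs 92.9%; long-term unemployed: 8.9% vs 34.9% — the classroom track is higher every time.

the classroom track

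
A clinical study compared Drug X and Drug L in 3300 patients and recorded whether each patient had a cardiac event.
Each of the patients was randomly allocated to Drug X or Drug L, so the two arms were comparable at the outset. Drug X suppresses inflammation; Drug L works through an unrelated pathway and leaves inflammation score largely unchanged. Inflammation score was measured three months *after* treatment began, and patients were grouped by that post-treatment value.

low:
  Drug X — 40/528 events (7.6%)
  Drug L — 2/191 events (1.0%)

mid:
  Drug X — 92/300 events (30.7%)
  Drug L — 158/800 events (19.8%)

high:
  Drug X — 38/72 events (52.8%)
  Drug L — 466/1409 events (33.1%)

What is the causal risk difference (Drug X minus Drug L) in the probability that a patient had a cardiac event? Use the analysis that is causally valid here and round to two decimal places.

The distribution of inflammation score is itself part of what the drug does — it is an intermediate outcome. Holding it fixed would remove that part of the effect; the total effect is the pooled difference.
The causal difference is the pooled difference: 0.189 − 0.261 = -0.072.

-0.07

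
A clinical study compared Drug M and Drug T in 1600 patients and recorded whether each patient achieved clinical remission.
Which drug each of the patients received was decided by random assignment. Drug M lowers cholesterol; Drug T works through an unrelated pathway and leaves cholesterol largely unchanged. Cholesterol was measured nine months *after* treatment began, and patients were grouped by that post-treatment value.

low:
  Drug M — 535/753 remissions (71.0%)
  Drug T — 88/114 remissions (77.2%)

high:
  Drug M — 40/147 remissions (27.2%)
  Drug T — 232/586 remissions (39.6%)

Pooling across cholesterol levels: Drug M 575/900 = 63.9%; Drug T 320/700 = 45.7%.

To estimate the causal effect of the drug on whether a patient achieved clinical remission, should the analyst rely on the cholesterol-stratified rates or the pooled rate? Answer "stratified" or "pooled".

Drug T is higher inside every cholesterol stratum but Drug M is higher in aggregate. Whether to stratify depends on how cholesterol relates to the drug.
Cholesterol lies on the pathway drug → cholesterol → outcome, so adjusting for it blocks the indirect effect. For the total causal effect of drug, use the unadjusted pooled rates.
Pooled: Drug M 63.9% vs Drug T 45.7%; Drug M is higher overall.

pooled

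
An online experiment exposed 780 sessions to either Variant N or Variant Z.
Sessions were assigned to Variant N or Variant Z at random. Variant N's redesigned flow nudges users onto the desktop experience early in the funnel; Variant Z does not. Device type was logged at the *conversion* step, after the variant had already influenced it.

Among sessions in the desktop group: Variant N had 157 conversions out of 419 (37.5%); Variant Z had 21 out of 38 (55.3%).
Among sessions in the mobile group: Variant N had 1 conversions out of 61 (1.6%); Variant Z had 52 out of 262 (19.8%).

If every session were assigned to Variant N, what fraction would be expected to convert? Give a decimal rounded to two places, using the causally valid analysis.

The stratified and pooled comparisons disagree (Variant Z wins within each device type; Variant N wins overall), so the answer turns on the causal role of device type.
Device type here is a post-treatment variable shaped by the variant; conditioning on it would introduce bias rather than remove it. The overall comparison is the causal one.
So P(outcome | do(Variant N)) is just the pooled rate for Variant N: 158/480 = 0.329.

0.33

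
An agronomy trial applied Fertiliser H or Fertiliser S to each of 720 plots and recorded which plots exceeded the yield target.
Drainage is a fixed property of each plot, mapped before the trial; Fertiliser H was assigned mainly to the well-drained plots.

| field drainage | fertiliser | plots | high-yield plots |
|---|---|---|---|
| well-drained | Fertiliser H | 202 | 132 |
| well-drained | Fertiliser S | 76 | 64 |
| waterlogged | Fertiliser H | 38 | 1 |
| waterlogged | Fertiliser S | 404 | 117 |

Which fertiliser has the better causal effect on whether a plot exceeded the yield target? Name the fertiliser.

Fertiliser S

The field drainage-specific comparison favours Fertiliser S throughout, but the pooled figures favour Fertiliser H. The question is whether to condition on field drainage.
Nothing the fertiliser does changes field drainage; the imbalance is an allocation artefact. With field drainage also predicting the outcome, the pooled figure is confounded, and the within-stratum comparison is the causal one.
Within each level — well-drained: 65.3% vs 84.2%; waterlogged: 2.6% vs 29.0% — Fertiliser S is higher every time.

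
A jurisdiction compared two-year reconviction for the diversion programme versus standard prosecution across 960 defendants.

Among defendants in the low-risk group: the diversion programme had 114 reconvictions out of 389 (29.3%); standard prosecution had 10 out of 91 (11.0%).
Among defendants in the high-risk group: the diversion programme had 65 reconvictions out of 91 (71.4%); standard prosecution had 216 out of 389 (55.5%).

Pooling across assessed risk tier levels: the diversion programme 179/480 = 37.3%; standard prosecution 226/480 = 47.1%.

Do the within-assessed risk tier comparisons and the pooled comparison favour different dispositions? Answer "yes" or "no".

Within each assessed risk tier level (low-risk 29.3% vs 11.0%; high-risk 71.4% vs 55.5%), standard prosecution has the lower rate every time. Pooled: 37.3% vs 47.1% — the diversion programme has the lower rate overall. The two comparisons disagree.

yes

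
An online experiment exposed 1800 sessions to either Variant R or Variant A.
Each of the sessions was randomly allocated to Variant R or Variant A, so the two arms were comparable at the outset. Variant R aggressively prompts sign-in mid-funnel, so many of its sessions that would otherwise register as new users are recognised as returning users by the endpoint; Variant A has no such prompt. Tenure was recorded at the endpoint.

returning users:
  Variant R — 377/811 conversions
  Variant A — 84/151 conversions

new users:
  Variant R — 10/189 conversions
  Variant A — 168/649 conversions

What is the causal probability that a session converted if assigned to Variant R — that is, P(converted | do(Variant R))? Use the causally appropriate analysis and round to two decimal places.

0.39

The stratified and pooled comparisons disagree (Variant A wins within each user tenure; Variant R wins overall), so the answer turns on the causal role of user tenure.
User tenure is downstream of the variant. One should not condition on a consequence of treatment, so the overall rates are the right comparison.
So P(outcome | do(Variant R)) is just the pooled rate for Variant R: 387/1000 = 0.387.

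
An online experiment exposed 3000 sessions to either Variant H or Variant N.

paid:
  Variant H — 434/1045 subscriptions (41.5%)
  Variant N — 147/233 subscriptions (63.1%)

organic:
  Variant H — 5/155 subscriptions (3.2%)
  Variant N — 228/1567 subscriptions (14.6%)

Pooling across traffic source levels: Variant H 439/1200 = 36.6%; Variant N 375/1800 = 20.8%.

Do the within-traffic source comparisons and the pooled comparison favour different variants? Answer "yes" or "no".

Within each traffic source level (paid 41.5% vs 63.1%; organic 3.2% vs 14.6%), Variant N has the higher rate every time. Pooled: 36.6% vs 20.8% — Variant H has the higher rate overall. The two comparisons disagree.

yes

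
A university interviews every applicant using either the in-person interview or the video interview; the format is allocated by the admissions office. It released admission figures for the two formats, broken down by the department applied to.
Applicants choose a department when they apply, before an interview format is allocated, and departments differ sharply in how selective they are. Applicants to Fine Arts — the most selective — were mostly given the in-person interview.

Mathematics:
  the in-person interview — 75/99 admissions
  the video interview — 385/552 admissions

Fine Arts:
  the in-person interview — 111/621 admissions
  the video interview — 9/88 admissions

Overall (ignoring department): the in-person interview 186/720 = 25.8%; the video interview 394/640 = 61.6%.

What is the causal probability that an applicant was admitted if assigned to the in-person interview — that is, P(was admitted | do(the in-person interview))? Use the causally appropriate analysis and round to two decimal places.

The imbalance in department arose from how applicants were allocated, not from anything the interview format did; and department independently affects the outcome. The pooled gap is confounded — condition on department.
Standardising the in-person interview to the population department mix: 0.479·75/99 + 0.521·111/621 = 0.456.

0.46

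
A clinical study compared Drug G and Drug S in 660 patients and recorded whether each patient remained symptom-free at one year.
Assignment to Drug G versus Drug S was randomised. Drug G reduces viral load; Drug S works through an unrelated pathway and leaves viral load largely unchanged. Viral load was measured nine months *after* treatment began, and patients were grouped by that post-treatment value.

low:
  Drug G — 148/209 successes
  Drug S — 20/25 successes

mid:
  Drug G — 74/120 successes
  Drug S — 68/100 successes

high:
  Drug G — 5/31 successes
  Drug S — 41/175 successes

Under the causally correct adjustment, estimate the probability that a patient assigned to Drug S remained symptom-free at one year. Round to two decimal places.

Stratifying would compare drugs among patients the drugs themselves sorted into viral load groups — a form of selection on an intermediate. The unconditioned pooled rates give the total causal effect.
So P(outcome | do(Drug S)) is just the pooled rate for Drug S: 129/300 = 0.430.

0.43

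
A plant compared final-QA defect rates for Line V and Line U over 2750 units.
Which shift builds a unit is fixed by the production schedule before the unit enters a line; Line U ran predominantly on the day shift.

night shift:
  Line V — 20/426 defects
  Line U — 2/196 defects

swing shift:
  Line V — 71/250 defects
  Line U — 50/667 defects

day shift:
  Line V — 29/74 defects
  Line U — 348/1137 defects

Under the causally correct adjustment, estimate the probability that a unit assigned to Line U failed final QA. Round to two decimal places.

0.16

Here shift is a common cause — it drives both which line a case falls under and the outcome. The crude comparison mixes populations; the stratum-specific rates are the causally relevant ones.
Standardising Line U to the population shift mix: 0.226·2/196 + 0.333·50/667 + 0.440·348/1137 = 0.162.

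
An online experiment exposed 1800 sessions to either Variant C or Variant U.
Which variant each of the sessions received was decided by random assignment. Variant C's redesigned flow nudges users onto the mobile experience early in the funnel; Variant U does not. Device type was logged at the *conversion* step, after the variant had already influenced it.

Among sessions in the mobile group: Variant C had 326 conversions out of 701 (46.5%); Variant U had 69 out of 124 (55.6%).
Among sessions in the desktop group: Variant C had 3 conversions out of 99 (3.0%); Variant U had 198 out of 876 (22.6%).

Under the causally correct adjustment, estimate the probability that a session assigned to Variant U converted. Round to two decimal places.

0.27

The device type-specific comparison favours Variant U throughout, but the pooled figures favour Variant C. The question is whether to condition on device type.
Device type lies on the pathway variant → device type → outcome, so adjusting for it blocks the indirect effect. For the total causal effect of variant, use the unadjusted pooled rates.
So P(outcome | do(Variant U)) is just the pooled rate for Variant U: 267/1000 = 0.267.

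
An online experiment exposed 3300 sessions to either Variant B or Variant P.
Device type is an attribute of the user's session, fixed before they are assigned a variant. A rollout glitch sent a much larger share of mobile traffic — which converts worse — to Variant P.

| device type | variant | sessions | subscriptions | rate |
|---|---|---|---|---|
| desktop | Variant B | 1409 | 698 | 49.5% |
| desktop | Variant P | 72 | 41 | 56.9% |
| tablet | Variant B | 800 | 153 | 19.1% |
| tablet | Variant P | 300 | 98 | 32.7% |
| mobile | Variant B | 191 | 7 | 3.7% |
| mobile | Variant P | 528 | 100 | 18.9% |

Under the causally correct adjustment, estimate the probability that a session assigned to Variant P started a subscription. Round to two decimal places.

0.41

Within every device type level Variant P has the higher rate, yet pooled Variant B does — Simpson's reversal.
Here device type is a common cause — it drives both which variant a case falls under and the outcome. The crude comparison mixes populations; the stratum-specific rates are the causally relevant ones.
Standardising Variant P to the population device type mix: 0.449·41/72 + 0.333·98/300 + 0.218·100/528 = 0.406.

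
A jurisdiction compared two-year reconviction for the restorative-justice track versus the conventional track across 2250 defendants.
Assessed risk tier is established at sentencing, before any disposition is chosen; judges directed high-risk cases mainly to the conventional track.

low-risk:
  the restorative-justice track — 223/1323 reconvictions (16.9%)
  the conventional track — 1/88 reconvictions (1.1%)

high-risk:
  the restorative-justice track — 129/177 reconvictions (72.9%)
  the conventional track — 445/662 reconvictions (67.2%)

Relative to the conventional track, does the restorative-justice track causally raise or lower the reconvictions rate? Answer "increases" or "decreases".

increases

The stratified and pooled comparisons disagree (the conventional track wins within each assessed risk tier; the restorative-justice track wins overall), so the answer turns on the causal role of assessed risk tier.
The imbalance in assessed risk tier arose from how defendants were allocated, not from anything the disposition did; and assessed risk tier independently affects the outcome. The pooled gap is confounded — condition on assessed risk tier.
Within each level — low-risk: 16.9% vs 1.1%; high-risk: 72.9% vs 67.2% — the conventional track is lower every time.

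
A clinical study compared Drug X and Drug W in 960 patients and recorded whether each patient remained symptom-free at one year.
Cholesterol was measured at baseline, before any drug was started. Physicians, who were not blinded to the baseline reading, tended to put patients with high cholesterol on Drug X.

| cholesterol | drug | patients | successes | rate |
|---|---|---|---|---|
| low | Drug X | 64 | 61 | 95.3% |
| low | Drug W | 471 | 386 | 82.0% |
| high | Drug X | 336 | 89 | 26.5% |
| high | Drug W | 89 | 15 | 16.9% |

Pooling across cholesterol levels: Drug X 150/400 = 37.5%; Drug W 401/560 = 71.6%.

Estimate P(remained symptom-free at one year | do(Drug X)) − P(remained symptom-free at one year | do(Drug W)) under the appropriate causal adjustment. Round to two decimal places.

Here cholesterol is a common cause — it drives both which drug a case falls under and the outcome. The crude comparison mixes populations; the stratum-specific rates are the causally relevant ones.
Adjusting over the population distribution of cholesterol: 0.557·(0.953−0.820) + 0.443·(0.265−0.169) = +0.117.

+0.12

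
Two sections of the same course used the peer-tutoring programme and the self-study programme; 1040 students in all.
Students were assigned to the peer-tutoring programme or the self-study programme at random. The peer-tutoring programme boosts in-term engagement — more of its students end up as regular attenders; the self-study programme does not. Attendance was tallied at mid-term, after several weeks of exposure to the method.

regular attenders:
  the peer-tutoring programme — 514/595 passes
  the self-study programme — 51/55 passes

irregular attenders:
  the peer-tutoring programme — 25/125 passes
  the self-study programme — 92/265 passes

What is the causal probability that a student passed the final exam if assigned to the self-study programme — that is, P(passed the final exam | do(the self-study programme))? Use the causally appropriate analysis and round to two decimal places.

0.45

Within every mid-term attendance level the self-study programme has the higher rate, yet pooled the peer-tutoring programme does — Simpson's reversal.
Mid-term attendance is recorded after the teaching method and is itself shifted by it — it sits on the causal path from teaching method to outcome. Conditioning on a mediator would strip out part of the effect we want; the pooled comparison gives the total causal effect.
So P(outcome | do(the self-study programme)) is just the pooled rate for the self-study programme: 143/320 = 0.447.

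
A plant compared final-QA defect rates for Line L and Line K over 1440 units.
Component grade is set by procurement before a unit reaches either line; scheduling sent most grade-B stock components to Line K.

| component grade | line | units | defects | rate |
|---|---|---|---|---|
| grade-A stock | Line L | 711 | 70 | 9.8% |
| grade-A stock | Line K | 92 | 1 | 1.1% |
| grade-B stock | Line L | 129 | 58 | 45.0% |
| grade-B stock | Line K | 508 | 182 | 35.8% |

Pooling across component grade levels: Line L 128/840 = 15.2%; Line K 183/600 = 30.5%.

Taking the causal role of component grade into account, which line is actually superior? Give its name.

Component grade is set before the line has any effect — it is not caused by the line — and it independently drives the outcome. That makes it a confounder, so the causal comparison is within component grade levels.
Within each level — grade-A stock: 9.8% vs 1.1%; grade-B stock: 45.0% vs 35.8% — Line K is lower every time.

Line K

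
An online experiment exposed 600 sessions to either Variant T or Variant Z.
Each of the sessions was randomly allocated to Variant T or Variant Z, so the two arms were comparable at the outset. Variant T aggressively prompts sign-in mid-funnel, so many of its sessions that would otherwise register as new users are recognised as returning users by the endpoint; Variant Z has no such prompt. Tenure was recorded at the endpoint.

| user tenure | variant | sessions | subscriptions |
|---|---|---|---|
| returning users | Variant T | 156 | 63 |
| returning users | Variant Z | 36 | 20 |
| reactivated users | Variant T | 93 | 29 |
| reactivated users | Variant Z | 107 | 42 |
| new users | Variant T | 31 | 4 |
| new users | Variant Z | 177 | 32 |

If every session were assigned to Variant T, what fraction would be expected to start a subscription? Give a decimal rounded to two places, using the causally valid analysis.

User tenure lies on the pathway variant → user tenure → outcome, so adjusting for it blocks the indirect effect. For the total causal effect of variant, use the unadjusted pooled rates.
So P(outcome | do(Variant T)) is just the pooled rate for Variant T: 96/280 = 0.343.

0.34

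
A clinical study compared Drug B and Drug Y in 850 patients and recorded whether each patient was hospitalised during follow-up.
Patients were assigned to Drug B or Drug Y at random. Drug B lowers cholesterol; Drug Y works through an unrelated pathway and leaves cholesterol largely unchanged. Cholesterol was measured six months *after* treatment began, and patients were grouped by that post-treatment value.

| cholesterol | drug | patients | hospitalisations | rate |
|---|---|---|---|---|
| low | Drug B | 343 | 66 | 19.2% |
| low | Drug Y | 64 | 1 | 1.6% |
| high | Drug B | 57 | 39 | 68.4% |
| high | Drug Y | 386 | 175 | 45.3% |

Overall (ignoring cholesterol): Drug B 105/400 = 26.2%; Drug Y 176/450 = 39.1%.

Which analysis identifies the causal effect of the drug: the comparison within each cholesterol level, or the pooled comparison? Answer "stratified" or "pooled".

Drug Y is lower inside every cholesterol stratum but Drug B is lower in aggregate. Whether to stratify depends on how cholesterol relates to the drug.
The distribution of cholesterol is itself part of what the drug does — it is an intermediate outcome. Holding it fixed would remove that part of the effect; the total effect is the pooled difference.
Pooled: Drug B 26.2% vs Drug Y 39.1%; Drug B is lower overall.

pooled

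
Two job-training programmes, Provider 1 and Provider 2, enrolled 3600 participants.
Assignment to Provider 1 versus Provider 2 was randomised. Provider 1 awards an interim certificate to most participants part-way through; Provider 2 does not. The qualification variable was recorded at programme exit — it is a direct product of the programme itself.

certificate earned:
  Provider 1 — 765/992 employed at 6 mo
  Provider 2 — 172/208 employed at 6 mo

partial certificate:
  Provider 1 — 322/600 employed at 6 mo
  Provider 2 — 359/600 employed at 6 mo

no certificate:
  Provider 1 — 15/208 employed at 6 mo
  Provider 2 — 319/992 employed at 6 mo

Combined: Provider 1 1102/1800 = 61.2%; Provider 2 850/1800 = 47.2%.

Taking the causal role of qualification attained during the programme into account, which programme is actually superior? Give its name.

Provider 1

The stratified and pooled comparisons disagree (Provider 2 wins within each qualification attained during the programme; Provider 1 wins overall), so the answer turns on the causal role of qualification attained during the programme.
Stratifying would compare programmes among participants the programmes themselves sorted into qualification attained during the programme groups — a form of selection on an intermediate. The unconditioned pooled rates give the total causal effect.
Pooled: Provider 1 61.2% vs Provider 2 47.2%; Provider 1 is higher overall.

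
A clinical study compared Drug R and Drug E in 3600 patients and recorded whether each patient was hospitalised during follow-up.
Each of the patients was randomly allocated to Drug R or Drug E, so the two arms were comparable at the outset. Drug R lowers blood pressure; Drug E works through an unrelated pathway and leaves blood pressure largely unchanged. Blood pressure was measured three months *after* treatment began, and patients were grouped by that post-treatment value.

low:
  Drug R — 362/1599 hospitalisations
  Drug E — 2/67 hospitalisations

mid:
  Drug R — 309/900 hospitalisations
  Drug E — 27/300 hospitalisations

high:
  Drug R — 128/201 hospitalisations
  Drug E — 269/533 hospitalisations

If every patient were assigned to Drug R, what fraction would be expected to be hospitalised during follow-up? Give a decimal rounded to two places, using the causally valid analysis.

0.30

The stratified and pooled comparisons disagree (Drug E wins within each blood pressure; Drug R wins overall), so the answer turns on the causal role of blood pressure.
Blood pressure lies on the pathway drug → blood pressure → outcome, so adjusting for it blocks the indirect effect. For the total causal effect of drug, use the unadjusted pooled rates.
So P(outcome | do(Drug R)) is just the pooled rate for Drug R: 799/2700 = 0.296.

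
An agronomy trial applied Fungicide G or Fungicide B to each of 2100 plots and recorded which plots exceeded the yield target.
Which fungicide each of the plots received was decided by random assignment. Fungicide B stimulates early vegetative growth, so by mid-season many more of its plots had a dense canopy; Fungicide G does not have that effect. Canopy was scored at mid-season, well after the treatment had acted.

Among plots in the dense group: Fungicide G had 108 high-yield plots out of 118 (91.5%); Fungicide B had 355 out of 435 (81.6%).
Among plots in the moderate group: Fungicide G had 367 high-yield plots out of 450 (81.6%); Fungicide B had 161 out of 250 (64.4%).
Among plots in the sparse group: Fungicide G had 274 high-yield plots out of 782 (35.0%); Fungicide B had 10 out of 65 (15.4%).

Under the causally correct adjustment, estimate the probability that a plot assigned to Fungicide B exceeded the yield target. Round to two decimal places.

The mid-season canopy-specific comparison favours Fungicide G throughout, but the pooled figures favour Fungicide B. The question is whether to condition on mid-season canopy.
Stratifying would compare fungicides among plots the fungicides themselves sorted into mid-season canopy groups — a form of selection on an intermediate. The unconditioned pooled rates give the total causal effect.
So P(outcome | do(Fungicide B)) is just the pooled rate for Fungicide B: 526/750 = 0.701.

0.70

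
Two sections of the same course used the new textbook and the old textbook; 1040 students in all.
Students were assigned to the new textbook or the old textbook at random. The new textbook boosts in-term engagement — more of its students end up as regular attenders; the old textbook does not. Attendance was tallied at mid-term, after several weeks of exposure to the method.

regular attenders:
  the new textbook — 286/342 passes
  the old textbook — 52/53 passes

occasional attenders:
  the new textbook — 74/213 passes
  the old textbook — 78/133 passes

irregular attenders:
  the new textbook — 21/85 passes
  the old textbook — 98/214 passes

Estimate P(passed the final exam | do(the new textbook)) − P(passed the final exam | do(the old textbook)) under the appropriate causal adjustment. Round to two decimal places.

Mid-term attendance here is a post-treatment variable shaped by the teaching method; conditioning on it would introduce bias rather than remove it. The overall comparison is the causal one.
The causal difference is the pooled difference: 0.595 − 0.570 = +0.025.

+0.03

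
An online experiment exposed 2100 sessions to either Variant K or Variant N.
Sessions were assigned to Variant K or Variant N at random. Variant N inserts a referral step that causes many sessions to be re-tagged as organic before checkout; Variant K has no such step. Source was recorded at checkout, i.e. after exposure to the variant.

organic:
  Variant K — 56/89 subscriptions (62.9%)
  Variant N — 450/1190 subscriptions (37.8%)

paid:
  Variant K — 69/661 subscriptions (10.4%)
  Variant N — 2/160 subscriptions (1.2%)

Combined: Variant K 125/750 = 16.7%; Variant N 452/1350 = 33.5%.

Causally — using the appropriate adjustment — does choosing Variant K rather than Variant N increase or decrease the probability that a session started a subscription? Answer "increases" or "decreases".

Within every traffic source level Variant K has the higher rate, yet pooled Variant N does — Simpson's reversal.
Traffic source is downstream of the variant. One should not condition on a consequence of treatment, so the overall rates are the right comparison.
Pooled: Variant K 16.7% vs Variant N 33.5%; Variant N is higher overall.

decreases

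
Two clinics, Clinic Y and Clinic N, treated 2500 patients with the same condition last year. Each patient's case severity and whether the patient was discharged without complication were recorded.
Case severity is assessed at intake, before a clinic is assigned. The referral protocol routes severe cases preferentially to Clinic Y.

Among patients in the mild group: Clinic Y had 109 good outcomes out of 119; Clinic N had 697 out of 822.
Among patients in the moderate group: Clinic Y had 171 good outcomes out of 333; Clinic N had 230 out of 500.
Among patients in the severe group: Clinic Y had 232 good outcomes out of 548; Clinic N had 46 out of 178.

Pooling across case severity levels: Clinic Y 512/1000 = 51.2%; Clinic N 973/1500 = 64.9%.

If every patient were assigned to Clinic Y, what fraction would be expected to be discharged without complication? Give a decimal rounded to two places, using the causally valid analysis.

0.64

The imbalance in case severity arose from how patients were allocated, not from anything the clinic did; and case severity independently affects the outcome. The pooled gap is confounded — condition on case severity.
Standardising Clinic Y to the population case severity mix: 0.376·109/119 + 0.333·171/333 + 0.290·232/548 = 0.639.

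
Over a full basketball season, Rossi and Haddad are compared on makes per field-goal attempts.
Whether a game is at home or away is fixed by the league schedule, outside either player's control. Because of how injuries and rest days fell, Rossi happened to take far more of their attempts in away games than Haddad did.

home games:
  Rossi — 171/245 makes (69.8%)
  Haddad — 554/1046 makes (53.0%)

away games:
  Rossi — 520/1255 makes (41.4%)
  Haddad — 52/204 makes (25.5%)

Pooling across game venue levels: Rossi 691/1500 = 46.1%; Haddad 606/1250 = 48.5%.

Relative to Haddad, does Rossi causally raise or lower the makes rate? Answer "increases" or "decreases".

increases

Within every game venue level Rossi has the higher rate, yet pooled Haddad does — Simpson's reversal.
Game venue is set before the player has any effect — it is not caused by the player — and it independently drives the outcome. That makes it a confounder, so the causal comparison is within game venue levels.
Within each level — home games: 69.8% vs 53.0%; away games: 41.4% vs 25.5% — Rossi is higher every time.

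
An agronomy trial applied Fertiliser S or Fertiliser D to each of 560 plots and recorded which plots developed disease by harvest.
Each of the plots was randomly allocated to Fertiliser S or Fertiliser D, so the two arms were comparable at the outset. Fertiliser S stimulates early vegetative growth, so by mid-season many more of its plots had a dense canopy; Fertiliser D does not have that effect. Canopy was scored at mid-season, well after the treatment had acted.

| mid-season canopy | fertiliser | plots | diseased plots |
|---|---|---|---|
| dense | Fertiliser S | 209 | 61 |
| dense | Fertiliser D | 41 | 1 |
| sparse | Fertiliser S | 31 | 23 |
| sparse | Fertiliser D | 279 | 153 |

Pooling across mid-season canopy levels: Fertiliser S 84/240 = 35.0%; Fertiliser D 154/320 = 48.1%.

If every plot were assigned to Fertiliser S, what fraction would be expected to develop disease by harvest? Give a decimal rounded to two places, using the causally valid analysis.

0.35

Fertiliser D is lower inside every mid-season canopy stratum but Fertiliser S is lower in aggregate. Whether to stratify depends on how mid-season canopy relates to the fertiliser.
Mid-season canopy is recorded after the fertiliser and is itself shifted by it — it sits on the causal path from fertiliser to outcome. Conditioning on a mediator would strip out part of the effect we want; the pooled comparison gives the total causal effect.
So P(outcome | do(Fertiliser S)) is just the pooled rate for Fertiliser S: 84/240 = 0.350.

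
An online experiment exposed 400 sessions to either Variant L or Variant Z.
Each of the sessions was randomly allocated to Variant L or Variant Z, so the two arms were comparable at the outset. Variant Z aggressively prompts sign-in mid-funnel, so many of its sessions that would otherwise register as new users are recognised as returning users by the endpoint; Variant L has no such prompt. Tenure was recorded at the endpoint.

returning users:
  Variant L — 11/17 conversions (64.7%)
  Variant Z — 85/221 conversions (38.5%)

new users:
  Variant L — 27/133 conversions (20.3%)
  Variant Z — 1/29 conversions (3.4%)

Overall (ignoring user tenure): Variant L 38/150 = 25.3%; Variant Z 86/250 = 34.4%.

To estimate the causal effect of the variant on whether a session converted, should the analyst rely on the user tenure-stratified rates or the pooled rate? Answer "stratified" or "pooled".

pooled

User tenure lies on the pathway variant → user tenure → outcome, so adjusting for it blocks the indirect effect. For the total causal effect of variant, use the unadjusted pooled rates.
Pooled: Variant L 25.3% vs Variant Z 34.4%; Variant Z is higher overall.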